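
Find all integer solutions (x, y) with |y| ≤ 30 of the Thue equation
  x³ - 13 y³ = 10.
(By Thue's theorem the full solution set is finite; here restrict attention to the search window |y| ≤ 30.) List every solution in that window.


The equation is x³ - 13y³ = 10. For fixed y, x³ = 13·y³ + 10, so a solution requires the RHS to be a perfect cube.
Strategy: iterate y from -30 to 30, compute RHS = 13·y³ + 10, and check whether it is a (positive or negative) perfect cube.
Check small values of y:
  y = 0: RHS = 10 is not a perfect cube.
  y = 1: RHS = 23 is not a perfect cube.
  y = -1: RHS = -3 is not a perfect cube.
  y = 2: RHS = 114 is not a perfect cube.
  y = -2: RHS = -94 is not a perfect cube.
  y = 3: RHS = 361 is not a perfect cube.
  y = -3: RHS = -341 is not a perfect cube.
Continuing the search up to |y| = 30 finds no solutions either.
No (x, y) in the scanned range satisfies the equation.

No integer solutions with |y| ≤ 30.


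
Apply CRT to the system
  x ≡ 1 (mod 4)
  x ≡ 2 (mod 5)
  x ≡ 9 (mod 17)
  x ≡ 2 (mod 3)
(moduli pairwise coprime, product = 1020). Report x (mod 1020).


Product of moduli M = 4 · 5 · 17 · 3 = 1020.
Merge one congruence at a time:
  Start: x ≡ 1 (mod 4).
  Combine with x ≡ 2 (mod 5); new modulus lcm = 20.
    Write x = 1 + 4·t and substitute into x ≡ 2 (mod 5): 4·t ≡ 2 − 1 = 1 (mod 5).
    The inverse of 4 mod 5 is 4 (since 4·4 = 16 = 3·5 + 1), so t ≡ 4·1 = 4 ≡ 4 (mod 5).
    Then x = 1 + 4·4 = 17, valid modulo lcm(4, 5) = 20: x ≡ 17 (mod 20).
  Combine with x ≡ 9 (mod 17); new modulus lcm = 340.
    Write x = 17 + 20·t and substitute into x ≡ 9 (mod 17): 20·t ≡ 9 − 17 = -8 (mod 17).
    Reduce coefficients mod 17: 3·t ≡ 9 (mod 17).
    The inverse of 3 mod 17 is 6 (since 3·6 = 18 = 1·17 + 1), so t ≡ 6·9 = 54 ≡ 3 (mod 17).
    Then x = 17 + 20·3 = 77, valid modulo lcm(20, 17) = 340: x ≡ 77 (mod 340).
  Combine with x ≡ 2 (mod 3); new modulus lcm = 1020.
    Write x = 77 + 340·t and substitute into x ≡ 2 (mod 3): 340·t ≡ 2 − 77 = -75 (mod 3).
    Reduce coefficients mod 3: 1·t ≡ 0 (mod 3).
    So t ≡ 0 (mod 3).
    Then x = 77 + 340·0 = 77, valid modulo lcm(340, 3) = 1020: x ≡ 77 (mod 1020).
Verify against each original: 77 mod 4 = 1, 77 mod 5 = 2, 77 mod 17 = 9, 77 mod 3 = 2.

x ≡ 77 (mod 1020).


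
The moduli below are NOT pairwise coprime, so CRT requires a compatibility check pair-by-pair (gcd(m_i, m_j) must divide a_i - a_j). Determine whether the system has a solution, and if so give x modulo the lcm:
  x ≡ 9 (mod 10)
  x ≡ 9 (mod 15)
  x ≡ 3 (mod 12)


Moduli 10, 15, 12 are not pairwise coprime, so CRT works modulo lcm(m_i) when all pairwise compatibility conditions hold.
Pairwise compatibility: gcd(m_i, m_j) must divide a_i - a_j for every pair.
Merge one congruence at a time:
  Start: x ≡ 9 (mod 10).
  Combine with x ≡ 9 (mod 15): gcd(10, 15) = 5; 9 - 9 = 0, which IS divisible by 5, so compatible.
    Write x = 9 + 10·t and substitute into x ≡ 9 (mod 15): 10·t ≡ 9 − 9 = 0 (mod 15).
    Divide the congruence (and modulus) by g = 5: 2·t ≡ 0 (mod 3).
    The inverse of 2 mod 3 is 2 (since 2·2 = 4 = 1·3 + 1), so t ≡ 2·0 = 0 ≡ 0 (mod 3).
    Then x = 9 + 10·0 = 9, valid modulo lcm(10, 15) = 30: x ≡ 9 (mod 30).
  Combine with x ≡ 3 (mod 12): gcd(30, 12) = 6; 3 - 9 = -6, which IS divisible by 6, so compatible.
    Write x = 9 + 30·t and substitute into x ≡ 3 (mod 12): 30·t ≡ 3 − 9 = -6 (mod 12).
    Divide the congruence (and modulus) by g = 6: 5·t ≡ -1 (mod 2).
    Reduce coefficients mod 2: 1·t ≡ 1 (mod 2).
    So t ≡ 1 (mod 2).
    Then x = 9 + 30·1 = 39, valid modulo lcm(30, 12) = 60: x ≡ 39 (mod 60).
Verify: 39 mod 10 = 9, 39 mod 15 = 9, 39 mod 12 = 3.

x ≡ 39 (mod 60).


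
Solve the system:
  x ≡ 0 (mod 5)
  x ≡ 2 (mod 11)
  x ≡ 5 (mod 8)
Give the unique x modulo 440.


Moduli 5, 11, 8 are pairwise coprime; by CRT there is a unique solution modulo M = 5 · 11 · 8 = 440.
Solve pairwise, accumulating the modulus:
  Start with x ≡ 0 (mod 5).
  Combine with x ≡ 2 (mod 11): since gcd(5, 11) = 1, we get a unique residue mod 55.
    Write x = 0 + 5·t and substitute into x ≡ 2 (mod 11): 5·t ≡ 2 − 0 = 2 (mod 11).
    The inverse of 5 mod 11 is 9 (since 5·9 = 45 = 4·11 + 1), so t ≡ 9·2 = 18 ≡ 7 (mod 11).
    Then x = 0 + 5·7 = 35, valid modulo lcm(5, 11) = 55: x ≡ 35 (mod 55).
  Combine with x ≡ 5 (mod 8): since gcd(55, 8) = 1, we get a unique residue mod 440.
    Write x = 35 + 55·t and substitute into x ≡ 5 (mod 8): 55·t ≡ 5 − 35 = -30 (mod 8).
    Reduce coefficients mod 8: 7·t ≡ 2 (mod 8).
    The inverse of 7 mod 8 is 7 (since 7·7 = 49 = 6·8 + 1), so t ≡ 7·2 = 14 ≡ 6 (mod 8).
    Then x = 35 + 55·6 = 365, valid modulo lcm(55, 8) = 440: x ≡ 365 (mod 440).
Verify: 365 mod 5 = 0 ✓, 365 mod 11 = 2 ✓, 365 mod 8 = 5 ✓.

x ≡ 365 (mod 440).


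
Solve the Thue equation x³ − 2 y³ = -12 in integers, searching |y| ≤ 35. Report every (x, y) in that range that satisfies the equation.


The equation is x³ - 2y³ = -12. For fixed y, x³ = 2·y³ − 12, so a solution requires the RHS to be a perfect cube.
Strategy: iterate y from -35 to 35, compute RHS = 2·y³ − 12, and check whether it is a (positive or negative) perfect cube.
Check small values of y:
  y = 0: RHS = -12 is not a perfect cube.
  y = 1: RHS = -10 is not a perfect cube.
  y = -1: RHS = -14 is not a perfect cube.
  y = 2: RHS = 4 is not a perfect cube.
  y = -2: RHS = -28 is not a perfect cube.
  y = 3: RHS = 42 is not a perfect cube.
  y = -3: RHS = -66 is not a perfect cube.
Continuing the search up to |y| = 35 finds no solutions either.
No (x, y) in the scanned range satisfies the equation.

No integer solutions with |y| ≤ 35.


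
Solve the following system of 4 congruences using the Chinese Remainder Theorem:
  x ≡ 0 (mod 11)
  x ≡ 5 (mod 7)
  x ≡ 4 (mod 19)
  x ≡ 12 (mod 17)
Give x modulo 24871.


Product of moduli M = 11 · 7 · 19 · 17 = 24871.
Merge one congruence at a time:
  Start: x ≡ 0 (mod 11).
  Combine with x ≡ 5 (mod 7); new modulus lcm = 77.
    Write x = 0 + 11·t and substitute into x ≡ 5 (mod 7): 11·t ≡ 5 − 0 = 5 (mod 7).
    Reduce coefficients mod 7: 4·t ≡ 5 (mod 7).
    The inverse of 4 mod 7 is 2 (since 4·2 = 8 = 1·7 + 1), so t ≡ 2·5 = 10 ≡ 3 (mod 7).
    Then x = 0 + 11·3 = 33, valid modulo lcm(11, 7) = 77: x ≡ 33 (mod 77).
  Combine with x ≡ 4 (mod 19); new modulus lcm = 1463.
    Write x = 33 + 77·t and substitute into x ≡ 4 (mod 19): 77·t ≡ 4 − 33 = -29 (mod 19).
    Reduce coefficients mod 19: 1·t ≡ 9 (mod 19).
    So t ≡ 9 (mod 19).
    Then x = 33 + 77·9 = 726, valid modulo lcm(77, 19) = 1463: x ≡ 726 (mod 1463).
  Combine with x ≡ 12 (mod 17); new modulus lcm = 24871.
    Write x = 726 + 1463·t and substitute into x ≡ 12 (mod 17): 1463·t ≡ 12 − 726 = -714 (mod 17).
    Reduce coefficients mod 17: 1·t ≡ 0 (mod 17).
    So t ≡ 0 (mod 17).
    Then x = 726 + 1463·0 = 726, valid modulo lcm(1463, 17) = 24871: x ≡ 726 (mod 24871).
Verify against each original: 726 mod 11 = 0, 726 mod 7 = 5, 726 mod 19 = 4, 726 mod 17 = 12.

x ≡ 726 (mod 24871).


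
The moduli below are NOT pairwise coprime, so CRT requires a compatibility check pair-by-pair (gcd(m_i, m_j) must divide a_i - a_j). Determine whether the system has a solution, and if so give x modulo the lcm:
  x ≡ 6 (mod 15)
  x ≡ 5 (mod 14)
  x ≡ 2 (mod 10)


Moduli 15, 14, 10 are not pairwise coprime, so CRT works modulo lcm(m_i) when all pairwise compatibility conditions hold.
Pairwise compatibility: gcd(m_i, m_j) must divide a_i - a_j for every pair.
Merge one congruence at a time:
  Start: x ≡ 6 (mod 15).
  Combine with x ≡ 5 (mod 14): gcd(15, 14) = 1; 5 - 6 = -1, which IS divisible by 1, so compatible.
    Write x = 6 + 15·t and substitute into x ≡ 5 (mod 14): 15·t ≡ 5 − 6 = -1 (mod 14).
    Reduce coefficients mod 14: 1·t ≡ 13 (mod 14).
    So t ≡ 13 (mod 14).
    Then x = 6 + 15·13 = 201, valid modulo lcm(15, 14) = 210: x ≡ 201 (mod 210).
  Combine with x ≡ 2 (mod 10): gcd(210, 10) = 10, and 2 - 201 = -199 is NOT divisible by 10.
    ⇒ system is inconsistent (no integer solution).

No solution (the system is inconsistent).


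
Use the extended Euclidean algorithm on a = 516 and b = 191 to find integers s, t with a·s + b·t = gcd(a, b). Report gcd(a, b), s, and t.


Euclidean algorithm on (516, 191) — divide until remainder is 0:
  516 = 2 · 191 + 134
  191 = 1 · 134 + 57
  134 = 2 · 57 + 20
  57 = 2 · 20 + 17
  20 = 1 · 17 + 3
  17 = 5 · 3 + 2
  3 = 1 · 2 + 1
  2 = 2 · 1 + 0
gcd(516, 191) = 1.
Track Bezout coefficients alongside the remainders: start with r₀ = 516 = a·1 + b·0 (s = 1, t = 0) and r₁ = 191 = a·0 + b·1 (s = 0, t = 1); each new remainder r_{k+1} = r_{k-1} − q_k·r_k inherits s_{k+1} = s_{k-1} − q_k·s_k, t_{k+1} = t_{k-1} − q_k·t_k, so r_k = a·s_k + b·t_k at every step:
  q = 2: r = 134, s = 1 − 2·0 = 1, t = 0 − 2·1 = -2  (check: 516·1 + 191·(-2) = 134)
  q = 1: r = 57, s = 0 − 1·1 = -1, t = 1 − 1·(-2) = 3  (check: 516·(-1) + 191·3 = 57)
  q = 2: r = 20, s = 1 − 2·(-1) = 3, t = -2 − 2·3 = -8  (check: 516·3 + 191·(-8) = 20)
  q = 2: r = 17, s = -1 − 2·3 = -7, t = 3 − 2·(-8) = 19  (check: 516·(-7) + 191·19 = 17)
  q = 1: r = 3, s = 3 − 1·(-7) = 10, t = -8 − 1·19 = -27  (check: 516·10 + 191·(-27) = 3)
  q = 5: r = 2, s = -7 − 5·10 = -57, t = 19 − 5·(-27) = 154  (check: 516·(-57) + 191·154 = 2)
  q = 1: r = 1, s = 10 − 1·(-57) = 67, t = -27 − 1·154 = -181  (check: 516·67 + 191·(-181) = 1)
The row with r = 1 (the gcd) gives the Bezout coefficients s = 67, t = -181.
Result: 516 · (67) + 191 · (-181) = 1.

gcd(516, 191) = 1; s = 67, t = -181 (check: 516·67 + 191·(-181) = 1).


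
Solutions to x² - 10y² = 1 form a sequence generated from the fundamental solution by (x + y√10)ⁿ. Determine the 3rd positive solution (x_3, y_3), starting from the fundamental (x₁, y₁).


Step 1: Find the fundamental solution (x₁, y₁) of x² - 10y² = 1.
  Expand √10 as a continued fraction. a₀ = ⌊√10⌋ = 3; iterate m_{k+1} = d_k·a_k − m_k, d_{k+1} = (10 − m_{k+1}²)/d_k, a_{k+1} = ⌊(a₀ + m_{k+1})/d_{k+1}⌋ (starting m₀ = 0, d₀ = 1), with convergents p_k = a_k·p_{k-1} + p_{k-2}, q_k = a_k·q_{k-1} + q_{k-2} (p₋₁ = 1, q₋₁ = 0):
  k = 0: a₀ = 3; p₀/q₀ = 3/1; p₀² − 10·q₀² = 9 − 10 = -1.
  k = 1: m = 3, d = 1, a = ⌊(3 + 3)/1⌋ = 6; p/q = (6·3 + 1)/(6·1 + 0) = 19/6; p² − 10·q² = 361 − 360 = 1.
  The first convergent with p² − 10·q² = 1 gives the fundamental solution (x₁, y₁) = (19, 6).
Step 2: Apply the recurrence (x_{n+1}, y_{n+1}) = (x₁x_n + 10y₁y_n, x₁y_n + y₁x_n) repeatedly.
  From (x_1, y_1) = (19, 6): x_2 = 19·19 + 10·6·6 = 721; y_2 = 19·6 + 6·19 = 228.
  From (x_2, y_2) = (721, 228): x_3 = 19·721 + 10·6·228 = 27379; y_3 = 19·228 + 6·721 = 8658.
Step 3: Verify x_3² - 10·y_3² = 749609641 - 749609640 = 1 (should be 1). ✓

(x_1, y_1) = (19, 6); (x_3, y_3) = (27379, 8658).


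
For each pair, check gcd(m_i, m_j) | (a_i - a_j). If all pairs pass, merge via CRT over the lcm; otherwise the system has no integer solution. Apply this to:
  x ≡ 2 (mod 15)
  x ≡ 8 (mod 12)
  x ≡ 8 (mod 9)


Moduli 15, 12, 9 are not pairwise coprime, so CRT works modulo lcm(m_i) when all pairwise compatibility conditions hold.
Pairwise compatibility: gcd(m_i, m_j) must divide a_i - a_j for every pair.
Merge one congruence at a time:
  Start: x ≡ 2 (mod 15).
  Combine with x ≡ 8 (mod 12): gcd(15, 12) = 3; 8 - 2 = 6, which IS divisible by 3, so compatible.
    Write x = 2 + 15·t and substitute into x ≡ 8 (mod 12): 15·t ≡ 8 − 2 = 6 (mod 12).
    Divide the congruence (and modulus) by g = 3: 5·t ≡ 2 (mod 4).
    Reduce coefficients mod 4: 1·t ≡ 2 (mod 4).
    So t ≡ 2 (mod 4).
    Then x = 2 + 15·2 = 32, valid modulo lcm(15, 12) = 60: x ≡ 32 (mod 60).
  Combine with x ≡ 8 (mod 9): gcd(60, 9) = 3; 8 - 32 = -24, which IS divisible by 3, so compatible.
    Write x = 32 + 60·t and substitute into x ≡ 8 (mod 9): 60·t ≡ 8 − 32 = -24 (mod 9).
    Divide the congruence (and modulus) by g = 3: 20·t ≡ -8 (mod 3).
    Reduce coefficients mod 3: 2·t ≡ 1 (mod 3).
    The inverse of 2 mod 3 is 2 (since 2·2 = 4 = 1·3 + 1), so t ≡ 2·1 = 2 ≡ 2 (mod 3).
    Then x = 32 + 60·2 = 152, valid modulo lcm(60, 9) = 180: x ≡ 152 (mod 180).
Verify: 152 mod 15 = 2, 152 mod 12 = 8, 152 mod 9 = 8.

x ≡ 152 (mod 180).


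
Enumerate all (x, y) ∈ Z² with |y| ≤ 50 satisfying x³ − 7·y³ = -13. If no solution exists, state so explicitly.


The equation is x³ - 7y³ = -13. For fixed y, x³ = 7·y³ − 13, so a solution requires the RHS to be a perfect cube.
Strategy: iterate y from -50 to 50, compute RHS = 7·y³ − 13, and check whether it is a (positive or negative) perfect cube.
Check small values of y:
  y = 0: RHS = -13 is not a perfect cube.
  y = 1: RHS = -6 is not a perfect cube.
  y = -1: RHS = -20 is not a perfect cube.
  y = 2: RHS = 43 is not a perfect cube.
  y = -2: RHS = -69 is not a perfect cube.
  y = 3: RHS = 176 is not a perfect cube.
  y = -3: RHS = -202 is not a perfect cube.
Continuing the search up to |y| = 50 finds no solutions either.
No (x, y) in the scanned range satisfies the equation.

No integer solutions with |y| ≤ 50.


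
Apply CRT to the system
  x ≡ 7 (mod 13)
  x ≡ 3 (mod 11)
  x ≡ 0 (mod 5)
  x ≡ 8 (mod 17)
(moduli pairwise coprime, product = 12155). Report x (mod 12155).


Product of moduli M = 13 · 11 · 5 · 17 = 12155.
Merge one congruence at a time:
  Start: x ≡ 7 (mod 13).
  Combine with x ≡ 3 (mod 11); new modulus lcm = 143.
    Write x = 7 + 13·t and substitute into x ≡ 3 (mod 11): 13·t ≡ 3 − 7 = -4 (mod 11).
    Reduce coefficients mod 11: 2·t ≡ 7 (mod 11).
    The inverse of 2 mod 11 is 6 (since 2·6 = 12 = 1·11 + 1), so t ≡ 6·7 = 42 ≡ 9 (mod 11).
    Then x = 7 + 13·9 = 124, valid modulo lcm(13, 11) = 143: x ≡ 124 (mod 143).
  Combine with x ≡ 0 (mod 5); new modulus lcm = 715.
    Write x = 124 + 143·t and substitute into x ≡ 0 (mod 5): 143·t ≡ 0 − 124 = -124 (mod 5).
    Reduce coefficients mod 5: 3·t ≡ 1 (mod 5).
    The inverse of 3 mod 5 is 2 (since 3·2 = 6 = 1·5 + 1), so t ≡ 2·1 = 2 ≡ 2 (mod 5).
    Then x = 124 + 143·2 = 410, valid modulo lcm(143, 5) = 715: x ≡ 410 (mod 715).
  Combine with x ≡ 8 (mod 17); new modulus lcm = 12155.
    Write x = 410 + 715·t and substitute into x ≡ 8 (mod 17): 715·t ≡ 8 − 410 = -402 (mod 17).
    Reduce coefficients mod 17: 1·t ≡ 6 (mod 17).
    So t ≡ 6 (mod 17).
    Then x = 410 + 715·6 = 4700, valid modulo lcm(715, 17) = 12155: x ≡ 4700 (mod 12155).
Verify against each original: 4700 mod 13 = 7, 4700 mod 11 = 3, 4700 mod 5 = 0, 4700 mod 17 = 8.

x ≡ 4700 (mod 12155).


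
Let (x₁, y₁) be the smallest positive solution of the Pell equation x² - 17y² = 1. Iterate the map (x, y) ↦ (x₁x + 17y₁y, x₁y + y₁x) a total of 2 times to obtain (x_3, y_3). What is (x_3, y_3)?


Step 1: Find the fundamental solution (x₁, y₁) of x² - 17y² = 1.
  Expand √17 as a continued fraction. a₀ = ⌊√17⌋ = 4; iterate m_{k+1} = d_k·a_k − m_k, d_{k+1} = (17 − m_{k+1}²)/d_k, a_{k+1} = ⌊(a₀ + m_{k+1})/d_{k+1}⌋ (starting m₀ = 0, d₀ = 1), with convergents p_k = a_k·p_{k-1} + p_{k-2}, q_k = a_k·q_{k-1} + q_{k-2} (p₋₁ = 1, q₋₁ = 0):
  k = 0: a₀ = 4; p₀/q₀ = 4/1; p₀² − 17·q₀² = 16 − 17 = -1.
  k = 1: m = 4, d = 1, a = ⌊(4 + 4)/1⌋ = 8; p/q = (8·4 + 1)/(8·1 + 0) = 33/8; p² − 17·q² = 1089 − 1088 = 1.
  The first convergent with p² − 17·q² = 1 gives the fundamental solution (x₁, y₁) = (33, 8).
Step 2: Apply the recurrence (x_{n+1}, y_{n+1}) = (x₁x_n + 17y₁y_n, x₁y_n + y₁x_n) repeatedly.
  From (x_1, y_1) = (33, 8): x_2 = 33·33 + 17·8·8 = 2177; y_2 = 33·8 + 8·33 = 528.
  From (x_2, y_2) = (2177, 528): x_3 = 33·2177 + 17·8·528 = 143649; y_3 = 33·528 + 8·2177 = 34840.
Step 3: Verify x_3² - 17·y_3² = 20635035201 - 20635035200 = 1 (should be 1). ✓

(x_1, y_1) = (33, 8); (x_3, y_3) = (143649, 34840).


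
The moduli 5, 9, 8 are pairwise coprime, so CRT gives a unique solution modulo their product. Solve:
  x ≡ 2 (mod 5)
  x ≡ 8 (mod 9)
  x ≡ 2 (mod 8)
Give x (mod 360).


Moduli 5, 9, 8 are pairwise coprime; by CRT there is a unique solution modulo M = 5 · 9 · 8 = 360.
Solve pairwise, accumulating the modulus:
  Start with x ≡ 2 (mod 5).
  Combine with x ≡ 8 (mod 9): since gcd(5, 9) = 1, we get a unique residue mod 45.
    Write x = 2 + 5·t and substitute into x ≡ 8 (mod 9): 5·t ≡ 8 − 2 = 6 (mod 9).
    The inverse of 5 mod 9 is 2 (since 5·2 = 10 = 1·9 + 1), so t ≡ 2·6 = 12 ≡ 3 (mod 9).
    Then x = 2 + 5·3 = 17, valid modulo lcm(5, 9) = 45: x ≡ 17 (mod 45).
  Combine with x ≡ 2 (mod 8): since gcd(45, 8) = 1, we get a unique residue mod 360.
    Write x = 17 + 45·t and substitute into x ≡ 2 (mod 8): 45·t ≡ 2 − 17 = -15 (mod 8).
    Reduce coefficients mod 8: 5·t ≡ 1 (mod 8).
    The inverse of 5 mod 8 is 5 (since 5·5 = 25 = 3·8 + 1), so t ≡ 5·1 = 5 ≡ 5 (mod 8).
    Then x = 17 + 45·5 = 242, valid modulo lcm(45, 8) = 360: x ≡ 242 (mod 360).
Verify: 242 mod 5 = 2 ✓, 242 mod 9 = 8 ✓, 242 mod 8 = 2 ✓.

x ≡ 242 (mod 360).


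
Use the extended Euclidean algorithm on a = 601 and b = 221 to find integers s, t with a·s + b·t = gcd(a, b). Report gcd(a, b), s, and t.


Euclidean algorithm on (601, 221) — divide until remainder is 0:
  601 = 2 · 221 + 159
  221 = 1 · 159 + 62
  159 = 2 · 62 + 35
  62 = 1 · 35 + 27
  35 = 1 · 27 + 8
  27 = 3 · 8 + 3
  8 = 2 · 3 + 2
  3 = 1 · 2 + 1
  2 = 2 · 1 + 0
gcd(601, 221) = 1.
Track Bezout coefficients alongside the remainders: start with r₀ = 601 = a·1 + b·0 (s = 1, t = 0) and r₁ = 221 = a·0 + b·1 (s = 0, t = 1); each new remainder r_{k+1} = r_{k-1} − q_k·r_k inherits s_{k+1} = s_{k-1} − q_k·s_k, t_{k+1} = t_{k-1} − q_k·t_k, so r_k = a·s_k + b·t_k at every step:
  q = 2: r = 159, s = 1 − 2·0 = 1, t = 0 − 2·1 = -2  (check: 601·1 + 221·(-2) = 159)
  q = 1: r = 62, s = 0 − 1·1 = -1, t = 1 − 1·(-2) = 3  (check: 601·(-1) + 221·3 = 62)
  q = 2: r = 35, s = 1 − 2·(-1) = 3, t = -2 − 2·3 = -8  (check: 601·3 + 221·(-8) = 35)
  q = 1: r = 27, s = -1 − 1·3 = -4, t = 3 − 1·(-8) = 11  (check: 601·(-4) + 221·11 = 27)
  q = 1: r = 8, s = 3 − 1·(-4) = 7, t = -8 − 1·11 = -19  (check: 601·7 + 221·(-19) = 8)
  q = 3: r = 3, s = -4 − 3·7 = -25, t = 11 − 3·(-19) = 68  (check: 601·(-25) + 221·68 = 3)
  q = 2: r = 2, s = 7 − 2·(-25) = 57, t = -19 − 2·68 = -155  (check: 601·57 + 221·(-155) = 2)
  q = 1: r = 1, s = -25 − 1·57 = -82, t = 68 − 1·(-155) = 223  (check: 601·(-82) + 221·223 = 1)
The row with r = 1 (the gcd) gives the Bezout coefficients s = -82, t = 223.
Result: 601 · (-82) + 221 · (223) = 1.

gcd(601, 221) = 1; s = -82, t = 223 (check: 601·(-82) + 221·223 = 1).


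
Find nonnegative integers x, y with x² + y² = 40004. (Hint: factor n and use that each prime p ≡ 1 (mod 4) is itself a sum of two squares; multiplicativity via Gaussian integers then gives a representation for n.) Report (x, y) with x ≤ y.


Step 1: Factor n = 40004 = 2^2 · 73 · 137.
Step 2: Check the mod-4 condition on each prime factor: 2 = 2 (special); 73 ≡ 1 (mod 4), exponent 1; 137 ≡ 1 (mod 4), exponent 1.
All primes ≡ 3 (mod 4) appear to even exponent (or don't appear), so by the two-squares theorem n IS expressible as a sum of two squares.
Step 3: Build a representation. Group n = k² · m with k = 2 and m = 73 · 137 = 10001 (a product of primes ≡ 1 (mod 4)); a representation of m scales to one of n via (k·x)² + (k·y)² = k²(x² + y²). Each prime p ≡ 1 (mod 4) is itself a sum of two squares; find a² by testing p − a² for a perfect square:
  73: 73 − 1² = 72, 73 − 2² = 69, 73 − 3² = 64 = 8² ⇒ 73 = 3² + 8².
  137: 137 − 1² = 136, 137 − 2² = 133, 137 − 3² = 128, 137 − 4² = 121 = 11² ⇒ 137 = 4² + 11².
  Combine using the Brahmagupta–Fibonacci identity (a² + b²)(c² + d²) = (ac − bd)² + (ad + bc)² = (ac + bd)² + (ad − bc)²:
  73 · 137 = 10001: from (3² + 8²)(4² + 11²), take (3·4 − 8·11, 3·11 + 8·4) = (12 − 88, 33 + 32) = (-76, 65); dropping signs (only squares matter) gives (76, 65); check 76² + 65² = 5776 + 4225 = 10001 ✓.
  Scale by k = 2: (2·76, 2·65) = (152, 130).
Step 4: Order so x ≤ y and verify: 130² + 152² = 16900 + 23104 = 40004 = n. ✓

n = 40004 = 130² + 152² (one valid representation with x ≤ y).


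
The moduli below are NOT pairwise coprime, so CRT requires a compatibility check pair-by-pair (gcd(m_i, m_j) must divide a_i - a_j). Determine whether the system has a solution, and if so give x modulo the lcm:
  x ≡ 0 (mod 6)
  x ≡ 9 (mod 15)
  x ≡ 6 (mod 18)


Moduli 6, 15, 18 are not pairwise coprime, so CRT works modulo lcm(m_i) when all pairwise compatibility conditions hold.
Pairwise compatibility: gcd(m_i, m_j) must divide a_i - a_j for every pair.
Merge one congruence at a time:
  Start: x ≡ 0 (mod 6).
  Combine with x ≡ 9 (mod 15): gcd(6, 15) = 3; 9 - 0 = 9, which IS divisible by 3, so compatible.
    Write x = 0 + 6·t and substitute into x ≡ 9 (mod 15): 6·t ≡ 9 − 0 = 9 (mod 15).
    Divide the congruence (and modulus) by g = 3: 2·t ≡ 3 (mod 5).
    The inverse of 2 mod 5 is 3 (since 2·3 = 6 = 1·5 + 1), so t ≡ 3·3 = 9 ≡ 4 (mod 5).
    Then x = 0 + 6·4 = 24, valid modulo lcm(6, 15) = 30: x ≡ 24 (mod 30).
  Combine with x ≡ 6 (mod 18): gcd(30, 18) = 6; 6 - 24 = -18, which IS divisible by 6, so compatible.
    Write x = 24 + 30·t and substitute into x ≡ 6 (mod 18): 30·t ≡ 6 − 24 = -18 (mod 18).
    Divide the congruence (and modulus) by g = 6: 5·t ≡ -3 (mod 3).
    Reduce coefficients mod 3: 2·t ≡ 0 (mod 3).
    The inverse of 2 mod 3 is 2 (since 2·2 = 4 = 1·3 + 1), so t ≡ 2·0 = 0 ≡ 0 (mod 3).
    Then x = 24 + 30·0 = 24, valid modulo lcm(30, 18) = 90: x ≡ 24 (mod 90).
Verify: 24 mod 6 = 0, 24 mod 15 = 9, 24 mod 18 = 6.

x ≡ 24 (mod 90).


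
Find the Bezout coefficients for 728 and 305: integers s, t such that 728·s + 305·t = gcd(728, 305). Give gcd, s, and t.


Euclidean algorithm on (728, 305) — divide until remainder is 0:
  728 = 2 · 305 + 118
  305 = 2 · 118 + 69
  118 = 1 · 69 + 49
  69 = 1 · 49 + 20
  49 = 2 · 20 + 9
  20 = 2 · 9 + 2
  9 = 4 · 2 + 1
  2 = 2 · 1 + 0
gcd(728, 305) = 1.
Track Bezout coefficients alongside the remainders: start with r₀ = 728 = a·1 + b·0 (s = 1, t = 0) and r₁ = 305 = a·0 + b·1 (s = 0, t = 1); each new remainder r_{k+1} = r_{k-1} − q_k·r_k inherits s_{k+1} = s_{k-1} − q_k·s_k, t_{k+1} = t_{k-1} − q_k·t_k, so r_k = a·s_k + b·t_k at every step:
  q = 2: r = 118, s = 1 − 2·0 = 1, t = 0 − 2·1 = -2  (check: 728·1 + 305·(-2) = 118)
  q = 2: r = 69, s = 0 − 2·1 = -2, t = 1 − 2·(-2) = 5  (check: 728·(-2) + 305·5 = 69)
  q = 1: r = 49, s = 1 − 1·(-2) = 3, t = -2 − 1·5 = -7  (check: 728·3 + 305·(-7) = 49)
  q = 1: r = 20, s = -2 − 1·3 = -5, t = 5 − 1·(-7) = 12  (check: 728·(-5) + 305·12 = 20)
  q = 2: r = 9, s = 3 − 2·(-5) = 13, t = -7 − 2·12 = -31  (check: 728·13 + 305·(-31) = 9)
  q = 2: r = 2, s = -5 − 2·13 = -31, t = 12 − 2·(-31) = 74  (check: 728·(-31) + 305·74 = 2)
  q = 4: r = 1, s = 13 − 4·(-31) = 137, t = -31 − 4·74 = -327  (check: 728·137 + 305·(-327) = 1)
The row with r = 1 (the gcd) gives the Bezout coefficients s = 137, t = -327.
Result: 728 · (137) + 305 · (-327) = 1.

gcd(728, 305) = 1; s = 137, t = -327 (check: 728·137 + 305·(-327) = 1).


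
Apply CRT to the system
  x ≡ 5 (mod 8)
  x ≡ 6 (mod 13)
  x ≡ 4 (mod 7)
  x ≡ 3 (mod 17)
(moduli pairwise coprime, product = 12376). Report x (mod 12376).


Product of moduli M = 8 · 13 · 7 · 17 = 12376.
Merge one congruence at a time:
  Start: x ≡ 5 (mod 8).
  Combine with x ≡ 6 (mod 13); new modulus lcm = 104.
    Write x = 5 + 8·t and substitute into x ≡ 6 (mod 13): 8·t ≡ 6 − 5 = 1 (mod 13).
    The inverse of 8 mod 13 is 5 (since 8·5 = 40 = 3·13 + 1), so t ≡ 5·1 = 5 ≡ 5 (mod 13).
    Then x = 5 + 8·5 = 45, valid modulo lcm(8, 13) = 104: x ≡ 45 (mod 104).
  Combine with x ≡ 4 (mod 7); new modulus lcm = 728.
    Write x = 45 + 104·t and substitute into x ≡ 4 (mod 7): 104·t ≡ 4 − 45 = -41 (mod 7).
    Reduce coefficients mod 7: 6·t ≡ 1 (mod 7).
    The inverse of 6 mod 7 is 6 (since 6·6 = 36 = 5·7 + 1), so t ≡ 6·1 = 6 ≡ 6 (mod 7).
    Then x = 45 + 104·6 = 669, valid modulo lcm(104, 7) = 728: x ≡ 669 (mod 728).
  Combine with x ≡ 3 (mod 17); new modulus lcm = 12376.
    Write x = 669 + 728·t and substitute into x ≡ 3 (mod 17): 728·t ≡ 3 − 669 = -666 (mod 17).
    Reduce coefficients mod 17: 14·t ≡ 14 (mod 17).
    The inverse of 14 mod 17 is 11 (since 14·11 = 154 = 9·17 + 1), so t ≡ 11·14 = 154 ≡ 1 (mod 17).
    Then x = 669 + 728·1 = 1397, valid modulo lcm(728, 17) = 12376: x ≡ 1397 (mod 12376).
Verify against each original: 1397 mod 8 = 5, 1397 mod 13 = 6, 1397 mod 7 = 4, 1397 mod 17 = 3.

x ≡ 1397 (mod 12376).


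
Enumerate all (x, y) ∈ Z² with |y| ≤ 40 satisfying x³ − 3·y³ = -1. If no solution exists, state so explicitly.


The equation is x³ - 3y³ = -1. For fixed y, x³ = 3·y³ − 1, so a solution requires the RHS to be a perfect cube.
Strategy: iterate y from -40 to 40, compute RHS = 3·y³ − 1, and check whether it is a (positive or negative) perfect cube.
Check small values of y:
  y = 0: RHS = -1 = (-1)³ ⇒ x = -1 works.
  y = 1: RHS = 2 is not a perfect cube.
  y = -1: RHS = -4 is not a perfect cube.
  y = 2: RHS = 23 is not a perfect cube.
  y = -2: RHS = -25 is not a perfect cube.
  y = 3: RHS = 80 is not a perfect cube.
  y = -3: RHS = -82 is not a perfect cube.
Continuing the search up to |y| = 40 finds no further solutions beyond those listed.
Collected solutions: (-1, 0).

Solutions (with |y| ≤ 40): (-1, 0).


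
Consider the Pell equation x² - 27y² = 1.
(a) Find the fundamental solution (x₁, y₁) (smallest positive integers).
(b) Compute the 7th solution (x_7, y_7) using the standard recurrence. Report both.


Step 1: Find the fundamental solution (x₁, y₁) of x² - 27y² = 1.
  Expand √27 as a continued fraction. a₀ = ⌊√27⌋ = 5; iterate m_{k+1} = d_k·a_k − m_k, d_{k+1} = (27 − m_{k+1}²)/d_k, a_{k+1} = ⌊(a₀ + m_{k+1})/d_{k+1}⌋ (starting m₀ = 0, d₀ = 1), with convergents p_k = a_k·p_{k-1} + p_{k-2}, q_k = a_k·q_{k-1} + q_{k-2} (p₋₁ = 1, q₋₁ = 0):
  k = 0: a₀ = 5; p₀/q₀ = 5/1; p₀² − 27·q₀² = 25 − 27 = -2.
  k = 1: m = 5, d = 2, a = ⌊(5 + 5)/2⌋ = 5; p/q = (5·5 + 1)/(5·1 + 0) = 26/5; p² − 27·q² = 676 − 675 = 1.
  The first convergent with p² − 27·q² = 1 gives the fundamental solution (x₁, y₁) = (26, 5).
Step 2: Apply the recurrence (x_{n+1}, y_{n+1}) = (x₁x_n + 27y₁y_n, x₁y_n + y₁x_n) repeatedly.
  From (x_1, y_1) = (26, 5): x_2 = 26·26 + 27·5·5 = 1351; y_2 = 26·5 + 5·26 = 260.
  From (x_2, y_2) = (1351, 260): x_3 = 26·1351 + 27·5·260 = 70226; y_3 = 26·260 + 5·1351 = 13515.
  From (x_3, y_3) = (70226, 13515): x_4 = 26·70226 + 27·5·13515 = 3650401; y_4 = 26·13515 + 5·70226 = 702520.
  From (x_4, y_4) = (3650401, 702520): x_5 = 26·3650401 + 27·5·702520 = 189750626; y_5 = 26·702520 + 5·3650401 = 36517525.
  From (x_5, y_5) = (189750626, 36517525): x_6 = 26·189750626 + 27·5·36517525 = 9863382151; y_6 = 26·36517525 + 5·189750626 = 1898208780.
  From (x_6, y_6) = (9863382151, 1898208780): x_7 = 26·9863382151 + 27·5·1898208780 = 512706121226; y_7 = 26·1898208780 + 5·9863382151 = 98670339035.
Step 3: Verify x_7² - 27·y_7² = 262867566742609807743076 - 262867566742609807743075 = 1 (should be 1). ✓

(x_1, y_1) = (26, 5); (x_7, y_7) = (512706121226, 98670339035).


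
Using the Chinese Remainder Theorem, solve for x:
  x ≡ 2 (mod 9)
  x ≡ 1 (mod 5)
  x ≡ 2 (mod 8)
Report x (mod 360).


Moduli 9, 5, 8 are pairwise coprime; by CRT there is a unique solution modulo M = 9 · 5 · 8 = 360.
Solve pairwise, accumulating the modulus:
  Start with x ≡ 2 (mod 9).
  Combine with x ≡ 1 (mod 5): since gcd(9, 5) = 1, we get a unique residue mod 45.
    Write x = 2 + 9·t and substitute into x ≡ 1 (mod 5): 9·t ≡ 1 − 2 = -1 (mod 5).
    Reduce coefficients mod 5: 4·t ≡ 4 (mod 5).
    The inverse of 4 mod 5 is 4 (since 4·4 = 16 = 3·5 + 1), so t ≡ 4·4 = 16 ≡ 1 (mod 5).
    Then x = 2 + 9·1 = 11, valid modulo lcm(9, 5) = 45: x ≡ 11 (mod 45).
  Combine with x ≡ 2 (mod 8): since gcd(45, 8) = 1, we get a unique residue mod 360.
    Write x = 11 + 45·t and substitute into x ≡ 2 (mod 8): 45·t ≡ 2 − 11 = -9 (mod 8).
    Reduce coefficients mod 8: 5·t ≡ 7 (mod 8).
    The inverse of 5 mod 8 is 5 (since 5·5 = 25 = 3·8 + 1), so t ≡ 5·7 = 35 ≡ 3 (mod 8).
    Then x = 11 + 45·3 = 146, valid modulo lcm(45, 8) = 360: x ≡ 146 (mod 360).
Verify: 146 mod 9 = 2 ✓, 146 mod 5 = 1 ✓, 146 mod 8 = 2 ✓.

x ≡ 146 (mod 360).


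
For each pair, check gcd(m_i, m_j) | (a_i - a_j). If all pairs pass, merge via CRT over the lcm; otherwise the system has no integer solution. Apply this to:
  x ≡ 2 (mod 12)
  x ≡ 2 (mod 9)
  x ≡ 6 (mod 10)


Moduli 12, 9, 10 are not pairwise coprime, so CRT works modulo lcm(m_i) when all pairwise compatibility conditions hold.
Pairwise compatibility: gcd(m_i, m_j) must divide a_i - a_j for every pair.
Merge one congruence at a time:
  Start: x ≡ 2 (mod 12).
  Combine with x ≡ 2 (mod 9): gcd(12, 9) = 3; 2 - 2 = 0, which IS divisible by 3, so compatible.
    Write x = 2 + 12·t and substitute into x ≡ 2 (mod 9): 12·t ≡ 2 − 2 = 0 (mod 9).
    Divide the congruence (and modulus) by g = 3: 4·t ≡ 0 (mod 3).
    Reduce coefficients mod 3: 1·t ≡ 0 (mod 3).
    So t ≡ 0 (mod 3).
    Then x = 2 + 12·0 = 2, valid modulo lcm(12, 9) = 36: x ≡ 2 (mod 36).
  Combine with x ≡ 6 (mod 10): gcd(36, 10) = 2; 6 - 2 = 4, which IS divisible by 2, so compatible.
    Write x = 2 + 36·t and substitute into x ≡ 6 (mod 10): 36·t ≡ 6 − 2 = 4 (mod 10).
    Divide the congruence (and modulus) by g = 2: 18·t ≡ 2 (mod 5).
    Reduce coefficients mod 5: 3·t ≡ 2 (mod 5).
    The inverse of 3 mod 5 is 2 (since 3·2 = 6 = 1·5 + 1), so t ≡ 2·2 = 4 ≡ 4 (mod 5).
    Then x = 2 + 36·4 = 146, valid modulo lcm(36, 10) = 180: x ≡ 146 (mod 180).
Verify: 146 mod 12 = 2, 146 mod 9 = 2, 146 mod 10 = 6.

x ≡ 146 (mod 180).


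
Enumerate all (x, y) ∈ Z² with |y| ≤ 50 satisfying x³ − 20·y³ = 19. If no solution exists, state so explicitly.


The equation is x³ - 20y³ = 19. For fixed y, x³ = 20·y³ + 19, so a solution requires the RHS to be a perfect cube.
Strategy: iterate y from -50 to 50, compute RHS = 20·y³ + 19, and check whether it is a (positive or negative) perfect cube.
Check small values of y:
  y = 0: RHS = 19 is not a perfect cube.
  y = 1: RHS = 39 is not a perfect cube.
  y = -1: RHS = -1 = (-1)³ ⇒ x = -1 works.
  y = 2: RHS = 179 is not a perfect cube.
  y = -2: RHS = -141 is not a perfect cube.
  y = 3: RHS = 559 is not a perfect cube.
  y = -3: RHS = -521 is not a perfect cube.
Continuing the search up to |y| = 50 finds no further solutions beyond those listed.
Collected solutions: (-1, -1).

Solutions (with |y| ≤ 50): (-1, -1).


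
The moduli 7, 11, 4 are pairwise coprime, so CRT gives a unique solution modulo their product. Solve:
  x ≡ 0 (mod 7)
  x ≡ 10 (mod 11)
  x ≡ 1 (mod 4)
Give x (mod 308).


Moduli 7, 11, 4 are pairwise coprime; by CRT there is a unique solution modulo M = 7 · 11 · 4 = 308.
Solve pairwise, accumulating the modulus:
  Start with x ≡ 0 (mod 7).
  Combine with x ≡ 10 (mod 11): since gcd(7, 11) = 1, we get a unique residue mod 77.
    Write x = 0 + 7·t and substitute into x ≡ 10 (mod 11): 7·t ≡ 10 − 0 = 10 (mod 11).
    The inverse of 7 mod 11 is 8 (since 7·8 = 56 = 5·11 + 1), so t ≡ 8·10 = 80 ≡ 3 (mod 11).
    Then x = 0 + 7·3 = 21, valid modulo lcm(7, 11) = 77: x ≡ 21 (mod 77).
  Combine with x ≡ 1 (mod 4): since gcd(77, 4) = 1, we get a unique residue mod 308.
    Write x = 21 + 77·t and substitute into x ≡ 1 (mod 4): 77·t ≡ 1 − 21 = -20 (mod 4).
    Reduce coefficients mod 4: 1·t ≡ 0 (mod 4).
    So t ≡ 0 (mod 4).
    Then x = 21 + 77·0 = 21, valid modulo lcm(77, 4) = 308: x ≡ 21 (mod 308).
Verify: 21 mod 7 = 0 ✓, 21 mod 11 = 10 ✓, 21 mod 4 = 1 ✓.

x ≡ 21 (mod 308).


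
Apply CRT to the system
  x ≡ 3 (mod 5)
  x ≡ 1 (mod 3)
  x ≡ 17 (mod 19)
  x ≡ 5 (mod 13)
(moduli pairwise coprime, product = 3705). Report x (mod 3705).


Product of moduli M = 5 · 3 · 19 · 13 = 3705.
Merge one congruence at a time:
  Start: x ≡ 3 (mod 5).
  Combine with x ≡ 1 (mod 3); new modulus lcm = 15.
    Write x = 3 + 5·t and substitute into x ≡ 1 (mod 3): 5·t ≡ 1 − 3 = -2 (mod 3).
    Reduce coefficients mod 3: 2·t ≡ 1 (mod 3).
    The inverse of 2 mod 3 is 2 (since 2·2 = 4 = 1·3 + 1), so t ≡ 2·1 = 2 ≡ 2 (mod 3).
    Then x = 3 + 5·2 = 13, valid modulo lcm(5, 3) = 15: x ≡ 13 (mod 15).
  Combine with x ≡ 17 (mod 19); new modulus lcm = 285.
    Write x = 13 + 15·t and substitute into x ≡ 17 (mod 19): 15·t ≡ 17 − 13 = 4 (mod 19).
    The inverse of 15 mod 19 is 14 (since 15·14 = 210 = 11·19 + 1), so t ≡ 14·4 = 56 ≡ 18 (mod 19).
    Then x = 13 + 15·18 = 283, valid modulo lcm(15, 19) = 285: x ≡ 283 (mod 285).
  Combine with x ≡ 5 (mod 13); new modulus lcm = 3705.
    Write x = 283 + 285·t and substitute into x ≡ 5 (mod 13): 285·t ≡ 5 − 283 = -278 (mod 13).
    Reduce coefficients mod 13: 12·t ≡ 8 (mod 13).
    The inverse of 12 mod 13 is 12 (since 12·12 = 144 = 11·13 + 1), so t ≡ 12·8 = 96 ≡ 5 (mod 13).
    Then x = 283 + 285·5 = 1708, valid modulo lcm(285, 13) = 3705: x ≡ 1708 (mod 3705).
Verify against each original: 1708 mod 5 = 3, 1708 mod 3 = 1, 1708 mod 19 = 17, 1708 mod 13 = 5.

x ≡ 1708 (mod 3705).


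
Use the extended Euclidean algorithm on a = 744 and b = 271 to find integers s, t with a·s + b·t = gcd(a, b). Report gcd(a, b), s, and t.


Euclidean algorithm on (744, 271) — divide until remainder is 0:
  744 = 2 · 271 + 202
  271 = 1 · 202 + 69
  202 = 2 · 69 + 64
  69 = 1 · 64 + 5
  64 = 12 · 5 + 4
  5 = 1 · 4 + 1
  4 = 4 · 1 + 0
gcd(744, 271) = 1.
Track Bezout coefficients alongside the remainders: start with r₀ = 744 = a·1 + b·0 (s = 1, t = 0) and r₁ = 271 = a·0 + b·1 (s = 0, t = 1); each new remainder r_{k+1} = r_{k-1} − q_k·r_k inherits s_{k+1} = s_{k-1} − q_k·s_k, t_{k+1} = t_{k-1} − q_k·t_k, so r_k = a·s_k + b·t_k at every step:
  q = 2: r = 202, s = 1 − 2·0 = 1, t = 0 − 2·1 = -2  (check: 744·1 + 271·(-2) = 202)
  q = 1: r = 69, s = 0 − 1·1 = -1, t = 1 − 1·(-2) = 3  (check: 744·(-1) + 271·3 = 69)
  q = 2: r = 64, s = 1 − 2·(-1) = 3, t = -2 − 2·3 = -8  (check: 744·3 + 271·(-8) = 64)
  q = 1: r = 5, s = -1 − 1·3 = -4, t = 3 − 1·(-8) = 11  (check: 744·(-4) + 271·11 = 5)
  q = 12: r = 4, s = 3 − 12·(-4) = 51, t = -8 − 12·11 = -140  (check: 744·51 + 271·(-140) = 4)
  q = 1: r = 1, s = -4 − 1·51 = -55, t = 11 − 1·(-140) = 151  (check: 744·(-55) + 271·151 = 1)
The row with r = 1 (the gcd) gives the Bezout coefficients s = -55, t = 151.
Result: 744 · (-55) + 271 · (151) = 1.

gcd(744, 271) = 1; s = -55, t = 151 (check: 744·(-55) + 271·151 = 1).


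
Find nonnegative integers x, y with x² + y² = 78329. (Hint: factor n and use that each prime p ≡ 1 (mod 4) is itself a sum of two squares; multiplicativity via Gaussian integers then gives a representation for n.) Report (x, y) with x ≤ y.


Step 1: Factor n = 78329 = 29 · 37 · 73.
Step 2: Check the mod-4 condition on each prime factor: 29 ≡ 1 (mod 4), exponent 1; 37 ≡ 1 (mod 4), exponent 1; 73 ≡ 1 (mod 4), exponent 1.
All primes ≡ 3 (mod 4) appear to even exponent (or don't appear), so by the two-squares theorem n IS expressible as a sum of two squares.
Step 3: Build a representation. Here n = 29 · 37 · 73 is a product of primes ≡ 1 (mod 4). Each prime p ≡ 1 (mod 4) is itself a sum of two squares; find a² by testing p − a² for a perfect square:
  29: 29 − 1² = 28, 29 − 2² = 25 = 5² ⇒ 29 = 2² + 5².
  37: 37 − 1² = 36 = 6² ⇒ 37 = 1² + 6².
  73: 73 − 1² = 72, 73 − 2² = 69, 73 − 3² = 64 = 8² ⇒ 73 = 3² + 8².
  Combine using the Brahmagupta–Fibonacci identity (a² + b²)(c² + d²) = (ac − bd)² + (ad + bc)² = (ac + bd)² + (ad − bc)²:
  29 · 37 = 1073: from (2² + 5²)(1² + 6²), take (2·1 − 5·6, 2·6 + 5·1) = (2 − 30, 12 + 5) = (-28, 17); dropping signs (only squares matter) gives (28, 17); check 28² + 17² = 784 + 289 = 1073 ✓.
  1073 · 73 = 78329: from (28² + 17²)(3² + 8²), take (28·3 − 17·8, 28·8 + 17·3) = (84 − 136, 224 + 51) = (-52, 275); dropping signs (only squares matter) gives (52, 275); check 52² + 275² = 2704 + 75625 = 78329 ✓.
Step 4: Order so x ≤ y and verify: 52² + 275² = 2704 + 75625 = 78329 = n. ✓

n = 78329 = 52² + 275² (one valid representation with x ≤ y).


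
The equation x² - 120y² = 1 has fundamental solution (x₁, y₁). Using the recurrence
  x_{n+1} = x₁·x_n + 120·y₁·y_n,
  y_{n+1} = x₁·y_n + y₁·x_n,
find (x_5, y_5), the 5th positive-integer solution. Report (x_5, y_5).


Step 1: Find the fundamental solution (x₁, y₁) of x² - 120y² = 1.
  Expand √120 as a continued fraction. a₀ = ⌊√120⌋ = 10; iterate m_{k+1} = d_k·a_k − m_k, d_{k+1} = (120 − m_{k+1}²)/d_k, a_{k+1} = ⌊(a₀ + m_{k+1})/d_{k+1}⌋ (starting m₀ = 0, d₀ = 1), with convergents p_k = a_k·p_{k-1} + p_{k-2}, q_k = a_k·q_{k-1} + q_{k-2} (p₋₁ = 1, q₋₁ = 0):
  k = 0: a₀ = 10; p₀/q₀ = 10/1; p₀² − 120·q₀² = 100 − 120 = -20.
  k = 1: m = 10, d = 20, a = ⌊(10 + 10)/20⌋ = 1; p/q = (1·10 + 1)/(1·1 + 0) = 11/1; p² − 120·q² = 121 − 120 = 1.
  The first convergent with p² − 120·q² = 1 gives the fundamental solution (x₁, y₁) = (11, 1).
Step 2: Apply the recurrence (x_{n+1}, y_{n+1}) = (x₁x_n + 120y₁y_n, x₁y_n + y₁x_n) repeatedly.
  From (x_1, y_1) = (11, 1): x_2 = 11·11 + 120·1·1 = 241; y_2 = 11·1 + 1·11 = 22.
  From (x_2, y_2) = (241, 22): x_3 = 11·241 + 120·1·22 = 5291; y_3 = 11·22 + 1·241 = 483.
  From (x_3, y_3) = (5291, 483): x_4 = 11·5291 + 120·1·483 = 116161; y_4 = 11·483 + 1·5291 = 10604.
  From (x_4, y_4) = (116161, 10604): x_5 = 11·116161 + 120·1·10604 = 2550251; y_5 = 11·10604 + 1·116161 = 232805.
Step 3: Verify x_5² - 120·y_5² = 6503780163001 - 6503780163000 = 1 (should be 1). ✓

(x_1, y_1) = (11, 1); (x_5, y_5) = (2550251, 232805).


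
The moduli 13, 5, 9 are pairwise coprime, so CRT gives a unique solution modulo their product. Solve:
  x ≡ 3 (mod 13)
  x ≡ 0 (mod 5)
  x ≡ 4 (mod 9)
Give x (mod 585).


Moduli 13, 5, 9 are pairwise coprime; by CRT there is a unique solution modulo M = 13 · 5 · 9 = 585.
Solve pairwise, accumulating the modulus:
  Start with x ≡ 3 (mod 13).
  Combine with x ≡ 0 (mod 5): since gcd(13, 5) = 1, we get a unique residue mod 65.
    Write x = 3 + 13·t and substitute into x ≡ 0 (mod 5): 13·t ≡ 0 − 3 = -3 (mod 5).
    Reduce coefficients mod 5: 3·t ≡ 2 (mod 5).
    The inverse of 3 mod 5 is 2 (since 3·2 = 6 = 1·5 + 1), so t ≡ 2·2 = 4 ≡ 4 (mod 5).
    Then x = 3 + 13·4 = 55, valid modulo lcm(13, 5) = 65: x ≡ 55 (mod 65).
  Combine with x ≡ 4 (mod 9): since gcd(65, 9) = 1, we get a unique residue mod 585.
    Write x = 55 + 65·t and substitute into x ≡ 4 (mod 9): 65·t ≡ 4 − 55 = -51 (mod 9).
    Reduce coefficients mod 9: 2·t ≡ 3 (mod 9).
    The inverse of 2 mod 9 is 5 (since 2·5 = 10 = 1·9 + 1), so t ≡ 5·3 = 15 ≡ 6 (mod 9).
    Then x = 55 + 65·6 = 445, valid modulo lcm(65, 9) = 585: x ≡ 445 (mod 585).
Verify: 445 mod 13 = 3 ✓, 445 mod 5 = 0 ✓, 445 mod 9 = 4 ✓.

x ≡ 445 (mod 585).


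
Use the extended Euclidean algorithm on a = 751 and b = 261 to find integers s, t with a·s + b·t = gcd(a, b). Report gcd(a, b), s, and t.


Euclidean algorithm on (751, 261) — divide until remainder is 0:
  751 = 2 · 261 + 229
  261 = 1 · 229 + 32
  229 = 7 · 32 + 5
  32 = 6 · 5 + 2
  5 = 2 · 2 + 1
  2 = 2 · 1 + 0
gcd(751, 261) = 1.
Track Bezout coefficients alongside the remainders: start with r₀ = 751 = a·1 + b·0 (s = 1, t = 0) and r₁ = 261 = a·0 + b·1 (s = 0, t = 1); each new remainder r_{k+1} = r_{k-1} − q_k·r_k inherits s_{k+1} = s_{k-1} − q_k·s_k, t_{k+1} = t_{k-1} − q_k·t_k, so r_k = a·s_k + b·t_k at every step:
  q = 2: r = 229, s = 1 − 2·0 = 1, t = 0 − 2·1 = -2  (check: 751·1 + 261·(-2) = 229)
  q = 1: r = 32, s = 0 − 1·1 = -1, t = 1 − 1·(-2) = 3  (check: 751·(-1) + 261·3 = 32)
  q = 7: r = 5, s = 1 − 7·(-1) = 8, t = -2 − 7·3 = -23  (check: 751·8 + 261·(-23) = 5)
  q = 6: r = 2, s = -1 − 6·8 = -49, t = 3 − 6·(-23) = 141  (check: 751·(-49) + 261·141 = 2)
  q = 2: r = 1, s = 8 − 2·(-49) = 106, t = -23 − 2·141 = -305  (check: 751·106 + 261·(-305) = 1)
The row with r = 1 (the gcd) gives the Bezout coefficients s = 106, t = -305.
Result: 751 · (106) + 261 · (-305) = 1.

gcd(751, 261) = 1; s = 106, t = -305 (check: 751·106 + 261·(-305) = 1).
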